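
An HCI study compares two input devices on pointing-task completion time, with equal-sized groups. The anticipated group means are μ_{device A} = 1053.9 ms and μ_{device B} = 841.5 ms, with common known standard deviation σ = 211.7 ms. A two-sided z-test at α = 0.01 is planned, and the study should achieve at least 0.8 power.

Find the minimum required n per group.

n = 24 per group

Standardized effect: d = |μ_{device A} − μ_{device B}| / σ = |1053.9 − 841.5| / 211.7 = 1.0033
For power 0.8 need Φ(δ − z_{0.005}) = 0.8, so δ = z_{0.005} + z_{0.20} = 2.576 + 0.842 = 3.417.
(The Φ(−δ − z_{α/2}) term is vanishingly small for δ > 0 and is dropped in the standard sample-size formula.)
δ = d·√(n/2) ⇒ n = 2(δ/d)² = 2 × (3.417 / 1.0033)² = 23.20.
Rounding up, n = 24 per group.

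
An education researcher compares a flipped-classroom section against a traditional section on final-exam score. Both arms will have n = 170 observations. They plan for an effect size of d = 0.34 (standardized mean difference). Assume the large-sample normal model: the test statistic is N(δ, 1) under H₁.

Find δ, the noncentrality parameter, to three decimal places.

δ = d·√(n/2) = 0.34 × √(170/2) = 3.1346

δ ≈ 3.135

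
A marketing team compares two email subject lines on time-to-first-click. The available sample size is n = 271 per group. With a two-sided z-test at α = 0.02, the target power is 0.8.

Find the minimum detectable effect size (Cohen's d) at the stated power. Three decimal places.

Required noncentrality: δ = z_{0.01} + z_{0.20} = 2.326 + 0.842 = 3.168.
(The second rejection-region term Φ(−δ − z_{α/2}) is negligible and dropped.)
δ = d·√(n/2) ⇒ d = δ/√(n/2) = 3.168/√(271/2) = 0.2722.

d ≈ 0.272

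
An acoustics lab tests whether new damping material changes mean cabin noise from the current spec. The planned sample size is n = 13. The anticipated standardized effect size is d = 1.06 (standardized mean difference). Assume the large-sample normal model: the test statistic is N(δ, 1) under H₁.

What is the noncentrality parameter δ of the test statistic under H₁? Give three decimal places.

δ = d·√n = 1.06 × √13 = 3.8219

δ ≈ 3.822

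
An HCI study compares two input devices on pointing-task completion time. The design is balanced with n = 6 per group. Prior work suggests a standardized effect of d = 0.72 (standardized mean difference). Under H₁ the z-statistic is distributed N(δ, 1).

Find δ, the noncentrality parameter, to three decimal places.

δ ≈ 1.247

The noncentrality parameter scales effect size by the design's sample-size factor: δ = d·√(n/2) = 0.72 × √(6/2) = 1.2471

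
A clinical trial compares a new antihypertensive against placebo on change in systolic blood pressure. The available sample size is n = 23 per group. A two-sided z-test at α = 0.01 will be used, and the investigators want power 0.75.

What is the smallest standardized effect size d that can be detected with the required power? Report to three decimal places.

Required noncentrality: δ = z_{0.005} + z_{0.25} = 2.576 + 0.674 = 3.250.
(Lower-tail contribution to power is negligible for δ > 0.)
δ = d·√(n/2) ⇒ d = δ/√(n/2) = 3.250/√(23/2) = 0.9585.

d ≈ 0.958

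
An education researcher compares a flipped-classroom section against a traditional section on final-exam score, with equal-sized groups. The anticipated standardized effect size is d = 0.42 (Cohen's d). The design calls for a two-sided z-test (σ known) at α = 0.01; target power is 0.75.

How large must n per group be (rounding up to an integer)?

n = 120 per group

For power 0.75 need Φ(δ − z_{0.005}) = 0.75, so δ = z_{0.005} + z_{0.25} = 2.576 + 0.674 = 3.250.
(The Φ(−δ − z_{α/2}) term is vanishingly small for δ > 0 and is dropped in the standard sample-size formula.)
δ = d·√(n/2) ⇒ n = 2(δ/d)² = 2 × (3.250 / 0.42)² = 119.78.
Rounding up, n = 120 per group.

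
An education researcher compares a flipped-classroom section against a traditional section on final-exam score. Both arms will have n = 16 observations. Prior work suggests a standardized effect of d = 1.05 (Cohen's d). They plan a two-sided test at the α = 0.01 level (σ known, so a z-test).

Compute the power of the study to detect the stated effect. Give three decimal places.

Noncentrality parameter: δ = d·√(n/2) = 1.05 × √(16/2) = 2.9698
Two-sided α = 0.01 → critical value z_{0.005} = 2.576.
Power = Φ(δ − 2.576) + Φ(−δ − 2.576) = Φ(0.394) + Φ(-5.546) = 0.6532 + 0.0000 = 0.6532.

Power ≈ 0.653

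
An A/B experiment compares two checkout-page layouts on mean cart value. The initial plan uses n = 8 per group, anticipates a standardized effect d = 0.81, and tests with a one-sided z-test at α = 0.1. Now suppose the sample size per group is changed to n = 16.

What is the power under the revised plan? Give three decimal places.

With n = 16 per group: δ = d·√(n/2) = 0.81 × √(16/2) = 2.2910. Critical value z_{0.1} = 1.282.
Revised power = Φ(δ − 1.282) = Φ(1.009) = 0.8436.

Power ≈ 0.844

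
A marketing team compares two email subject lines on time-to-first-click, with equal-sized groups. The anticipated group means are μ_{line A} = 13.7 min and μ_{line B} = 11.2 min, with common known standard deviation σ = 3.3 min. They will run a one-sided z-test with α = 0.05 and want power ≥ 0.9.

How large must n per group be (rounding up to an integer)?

Standardized effect: d = |μ_{line A} − μ_{line B}| / σ = |13.7 − 11.2| / 3.3 = 0.7576
For power 0.9 need Φ(δ − z_{0.05}) = 0.9, so δ = z_{0.05} + z_{0.10} = 1.645 + 1.282 = 2.926.
δ = d·√(n/2) ⇒ n = 2(δ/d)² = 2 × (2.926 / 0.7576)² = 29.84.
Rounding up, n = 30 per group.

n = 30 per group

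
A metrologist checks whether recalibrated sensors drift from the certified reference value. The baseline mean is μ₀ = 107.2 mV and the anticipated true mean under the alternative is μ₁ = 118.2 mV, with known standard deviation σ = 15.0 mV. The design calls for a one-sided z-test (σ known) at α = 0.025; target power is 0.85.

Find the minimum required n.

n = 17

Standardized effect: d = |μ₁ − μ₀| / σ = |118.2 − 107.2| / 15.0 = 0.7333
For power 0.85 need Φ(δ − z_{0.025}) = 0.85, so δ = z_{0.025} + z_{0.15} = 1.960 + 1.036 = 2.996.
δ = d·√n ⇒ n = (δ/d)² = (2.996 / 0.7333)² = 16.70.
Rounding up, n = 17.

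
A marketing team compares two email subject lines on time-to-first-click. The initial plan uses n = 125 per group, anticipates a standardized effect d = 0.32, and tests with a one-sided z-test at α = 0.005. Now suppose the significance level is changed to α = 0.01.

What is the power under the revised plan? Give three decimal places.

Power ≈ 0.581

δ = d·√(n/2) = 0.32 × √(125/2) = 2.5298 (unchanged). New critical value: z_{0.01} = 2.326.
Revised power = Φ(δ − 2.326) = Φ(0.203) = 0.5806.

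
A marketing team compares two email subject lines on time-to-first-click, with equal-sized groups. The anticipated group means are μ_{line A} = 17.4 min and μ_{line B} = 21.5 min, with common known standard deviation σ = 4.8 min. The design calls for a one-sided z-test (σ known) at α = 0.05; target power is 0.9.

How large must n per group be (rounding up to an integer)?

n = 24 per group

Standardized effect: d = |μ_{line A} − μ_{line B}| / σ = |17.4 − 21.5| / 4.8 = 0.8542
Set Φ(δ − 1.645) = 0.9; then δ − 1.645 = Φ⁻¹(0.9) = 1.282, giving δ = 2.926.
δ = d·√(n/2) ⇒ n = 2(δ/d)² = 2 × (2.926 / 0.8542)² = 23.48.
Rounding up, n = 24 per group.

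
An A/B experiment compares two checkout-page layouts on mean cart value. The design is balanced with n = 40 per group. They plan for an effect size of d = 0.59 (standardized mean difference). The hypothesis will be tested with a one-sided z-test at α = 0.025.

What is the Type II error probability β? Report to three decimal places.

Noncentrality parameter: δ = d·√(n/2) = 0.59 × √(40/2) = 2.6386
Critical value for a one-sided test at α = 0.025: z_α = 1.960.
Power = P(Z > 1.960 − δ) = Φ(0.679) = 0.7513.
Type II error: β = 1 − power = 1 − 0.7513 = 0.2487.

β ≈ 0.249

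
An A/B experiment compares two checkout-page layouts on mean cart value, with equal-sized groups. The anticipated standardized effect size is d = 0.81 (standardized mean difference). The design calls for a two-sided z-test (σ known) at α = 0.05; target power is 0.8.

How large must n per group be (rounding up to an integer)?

n = 24 per group

For power 0.8 need Φ(δ − z_{0.025}) = 0.8, so δ = z_{0.025} + z_{0.20} = 1.960 + 0.842 = 2.802.
(Ignoring the negligible lower-tail rejection probability gives the usual closed-form inversion.)
δ = d·√(n/2) ⇒ n = 2(δ/d)² = 2 × (2.802 / 0.81)² = 23.93.
Round up to the next whole unit.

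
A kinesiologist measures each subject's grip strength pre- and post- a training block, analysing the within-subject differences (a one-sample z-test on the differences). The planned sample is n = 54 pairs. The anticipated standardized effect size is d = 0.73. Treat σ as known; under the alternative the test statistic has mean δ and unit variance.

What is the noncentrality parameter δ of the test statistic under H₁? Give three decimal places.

δ = d·√n = 0.73 × √54 = 5.3644

δ ≈ 5.364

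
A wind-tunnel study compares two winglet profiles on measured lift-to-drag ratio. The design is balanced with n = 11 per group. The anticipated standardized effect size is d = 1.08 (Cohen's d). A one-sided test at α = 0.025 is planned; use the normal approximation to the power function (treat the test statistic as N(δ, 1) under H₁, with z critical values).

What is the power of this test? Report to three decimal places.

Noncentrality parameter: δ = d·√(n/2) = 1.08 × √(11/2) = 2.5328
One-sided α = 0.025 → critical value z_{0.025} = 1.960.
Power = P(Z > 1.960 − δ) = Φ(0.573) = 0.7166.

Power ≈ 0.717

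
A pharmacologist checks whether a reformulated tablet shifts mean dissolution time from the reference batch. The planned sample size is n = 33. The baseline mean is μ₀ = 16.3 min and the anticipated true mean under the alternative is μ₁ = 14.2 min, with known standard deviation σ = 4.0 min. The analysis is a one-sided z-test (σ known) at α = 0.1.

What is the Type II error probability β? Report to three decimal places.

Standardized effect: d = |μ₁ − μ₀| / σ = |14.2 − 16.3| / 4.0 = 0.5250
Noncentrality parameter: δ = d·√n = 0.5250 × √33 = 3.0159
One-sided α = 0.1 → critical value z_{0.1} = 1.282.
Power = P(Z > 1.282 − δ) = Φ(1.734) = 0.9586.
Type II error: β = 1 − power = 1 − 0.9586 = 0.0414.

β ≈ 0.041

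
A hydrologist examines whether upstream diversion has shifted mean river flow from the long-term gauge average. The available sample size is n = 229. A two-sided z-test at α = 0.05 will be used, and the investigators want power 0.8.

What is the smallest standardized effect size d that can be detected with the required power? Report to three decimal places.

Need Φ(δ − 1.960) = 0.8, so δ = 1.960 + 0.842 = 2.802.
(Lower-tail contribution to power is negligible for δ > 0.)
δ = d·√n ⇒ d = δ/√n = 2.802/√229 = 0.1851.

d ≈ 0.185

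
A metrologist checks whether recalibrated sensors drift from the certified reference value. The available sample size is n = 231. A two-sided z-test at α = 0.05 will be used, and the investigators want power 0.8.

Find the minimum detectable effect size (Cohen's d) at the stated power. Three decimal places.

d ≈ 0.184

Required noncentrality: δ = z_{0.025} + z_{0.20} = 1.960 + 0.842 = 2.802.
(The second rejection-region term Φ(−δ − z_{α/2}) is negligible and dropped.)
δ = d·√n ⇒ d = δ/√n = 2.802/√231 = 0.1843.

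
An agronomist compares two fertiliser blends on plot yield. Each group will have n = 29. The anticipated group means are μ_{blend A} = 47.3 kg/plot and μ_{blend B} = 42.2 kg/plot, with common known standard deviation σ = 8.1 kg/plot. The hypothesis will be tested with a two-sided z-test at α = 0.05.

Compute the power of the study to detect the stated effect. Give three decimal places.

Standardized effect: d = |μ_{blend A} − μ_{blend B}| / σ = |47.3 − 42.2| / 8.1 = 0.6296
Noncentrality parameter: δ = d·√(n/2) = 0.6296 × √(29/2) = 2.3976
Two-sided α = 0.05 → critical value z_{0.025} = 1.960.
Power = Φ(δ − 1.960) + Φ(−δ − 1.960) = Φ(0.438) + Φ(-4.358) = 0.6692 + 0.0000 = 0.6692.

Power ≈ 0.669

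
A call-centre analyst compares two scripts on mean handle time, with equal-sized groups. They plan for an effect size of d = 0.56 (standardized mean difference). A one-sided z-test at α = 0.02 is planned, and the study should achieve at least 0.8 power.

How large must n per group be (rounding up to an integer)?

For power 0.8 need Φ(δ − z_{0.02}) = 0.8, so δ = z_{0.02} + z_{0.20} = 2.054 + 0.842 = 2.895.
δ = d·√(n/2) ⇒ n = 2(δ/d)² = 2 × (2.895 / 0.56)² = 53.46.
Rounding up, n = 54 per group.

n = 54 per group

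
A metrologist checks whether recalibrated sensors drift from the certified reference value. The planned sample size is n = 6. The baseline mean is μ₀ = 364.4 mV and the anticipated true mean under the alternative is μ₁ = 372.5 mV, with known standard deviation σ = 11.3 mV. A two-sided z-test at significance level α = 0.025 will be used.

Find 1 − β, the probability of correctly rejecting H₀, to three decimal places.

Power ≈ 0.314

Standardized effect: d = |μ₁ − μ₀| / σ = |372.5 − 364.4| / 11.3 = 0.7168
Noncentrality parameter: δ = d·√n = 0.7168 × √6 = 1.7558
Critical value for a two-sided test at α = 0.025: z_{α/2} = 2.241.
Power = Φ(δ − 2.241) + Φ(−δ − 2.241) = Φ(-0.486) + Φ(-3.997) = 0.3136 + 0.0000 = 0.3137.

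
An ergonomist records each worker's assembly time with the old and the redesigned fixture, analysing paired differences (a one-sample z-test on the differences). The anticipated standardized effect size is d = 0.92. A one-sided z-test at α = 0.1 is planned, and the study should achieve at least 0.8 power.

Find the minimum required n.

n = 6

Set Φ(δ − 1.282) = 0.8; then δ − 1.282 = Φ⁻¹(0.8) = 0.842, giving δ = 2.123.
δ = d·√n ⇒ n = (δ/d)² = (2.123 / 0.92)² = 5.33.
Round up to the next whole unit.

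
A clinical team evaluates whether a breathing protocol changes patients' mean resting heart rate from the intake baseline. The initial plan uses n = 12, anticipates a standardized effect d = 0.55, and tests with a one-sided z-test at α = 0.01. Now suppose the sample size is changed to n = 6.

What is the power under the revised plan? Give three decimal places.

With n = 6: δ = d·√n = 0.55 × √6 = 1.3472. Critical value z_{0.01} = 2.326.
Revised power = Φ(δ − 2.326) = Φ(-0.979) = 0.1638.

Power ≈ 0.164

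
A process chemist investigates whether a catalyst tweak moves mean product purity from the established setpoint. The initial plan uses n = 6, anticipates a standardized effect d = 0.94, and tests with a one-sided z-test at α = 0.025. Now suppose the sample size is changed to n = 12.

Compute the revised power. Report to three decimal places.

Power ≈ 0.903

With n = 12: δ = d·√n = 0.94 × √12 = 3.2563. Critical value z_{0.025} = 1.960.
Revised power = Φ(δ − 1.960) = Φ(1.296) = 0.9026.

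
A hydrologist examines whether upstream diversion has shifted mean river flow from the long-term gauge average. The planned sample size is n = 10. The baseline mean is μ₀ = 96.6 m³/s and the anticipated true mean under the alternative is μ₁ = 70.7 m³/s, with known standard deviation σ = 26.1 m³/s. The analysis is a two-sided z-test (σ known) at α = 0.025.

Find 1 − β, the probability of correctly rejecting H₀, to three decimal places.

Standardized effect: d = |μ₁ − μ₀| / σ = |70.7 − 96.6| / 26.1 = 0.9923
Noncentrality parameter: δ = d·√n = 0.9923 × √10 = 3.1380
Critical value for a two-sided test at α = 0.025: z_{α/2} = 2.241.
Power = Φ(δ − 2.241) + Φ(−δ − 2.241) = Φ(0.897) + Φ(-5.379) = 0.8150 + 0.0000 = 0.8150.

Power ≈ 0.815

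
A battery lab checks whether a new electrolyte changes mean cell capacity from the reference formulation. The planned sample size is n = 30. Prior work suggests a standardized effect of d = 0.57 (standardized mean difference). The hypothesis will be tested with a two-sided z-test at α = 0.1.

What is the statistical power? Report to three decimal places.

Noncentrality parameter: δ = d·√n = 0.57 × √30 = 3.1220
Critical value for a two-sided test at α = 0.1: z_{α/2} = 1.645.
Power = Φ(δ − 1.645) + Φ(−δ − 1.645) = Φ(1.477) + Φ(-4.767) = 0.9302 + 0.0000 = 0.9302.

Power ≈ 0.930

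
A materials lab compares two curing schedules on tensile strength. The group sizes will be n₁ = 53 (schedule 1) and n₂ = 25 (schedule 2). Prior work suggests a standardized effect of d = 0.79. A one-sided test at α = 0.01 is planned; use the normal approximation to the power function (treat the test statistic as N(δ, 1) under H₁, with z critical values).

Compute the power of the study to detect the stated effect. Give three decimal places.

Power ≈ 0.824

Noncentrality parameter: δ = d / √(1/n₁ + 1/n₂) = 0.79 / √(1/53 + 1/25) = 3.2560
Critical value for a one-sided test at α = 0.01: z_α = 2.326.
Power = Φ(δ − 2.326) = Φ(0.930) = 0.8237.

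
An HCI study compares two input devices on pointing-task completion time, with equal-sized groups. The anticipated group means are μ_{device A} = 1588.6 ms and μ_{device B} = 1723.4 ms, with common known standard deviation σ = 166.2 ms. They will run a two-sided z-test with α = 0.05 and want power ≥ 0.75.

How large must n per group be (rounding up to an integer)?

n = 22 per group

Standardized effect: d = |μ_{device A} − μ_{device B}| / σ = |1588.6 − 1723.4| / 166.2 = 0.8111
Set Φ(δ − 1.960) = 0.75; then δ − 1.960 = Φ⁻¹(0.75) = 0.674, giving δ = 2.634.
(Ignoring the negligible lower-tail rejection probability gives the usual closed-form inversion.)
δ = d·√(n/2) ⇒ n = 2(δ/d)² = 2 × (2.634 / 0.8111)² = 21.10.
Rounding up, n = 22 per group.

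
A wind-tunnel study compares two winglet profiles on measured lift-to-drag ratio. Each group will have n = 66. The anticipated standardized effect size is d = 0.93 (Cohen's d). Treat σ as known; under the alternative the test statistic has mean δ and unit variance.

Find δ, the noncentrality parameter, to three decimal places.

δ = d·√(n/2) = 0.93 × √(66/2) = 5.3424

δ ≈ 5.342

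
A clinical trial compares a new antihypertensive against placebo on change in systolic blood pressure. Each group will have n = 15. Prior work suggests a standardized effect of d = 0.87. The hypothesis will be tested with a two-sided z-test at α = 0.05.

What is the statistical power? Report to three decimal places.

Power ≈ 0.664

Noncentrality parameter: δ = d·√(n/2) = 0.87 × √(15/2) = 2.3826
Two-sided α = 0.05 → critical value z_{0.025} = 1.960.
Power = Φ(δ − 1.960) + Φ(−δ − 1.960) = Φ(0.423) + Φ(-4.343) = 0.6637 + 0.0000 = 0.6637.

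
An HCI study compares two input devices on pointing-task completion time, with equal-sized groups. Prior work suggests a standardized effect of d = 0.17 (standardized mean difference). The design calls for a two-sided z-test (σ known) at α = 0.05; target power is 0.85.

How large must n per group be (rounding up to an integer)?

For power 0.85 need Φ(δ − z_{0.025}) = 0.85, so δ = z_{0.025} + z_{0.15} = 1.960 + 1.036 = 2.996.
(For δ > 0 the lower-tail rejection region contributes negligibly to power, so the one-term inversion is standard.)
δ = d·√(n/2) ⇒ n = 2(δ/d)² = 2 × (2.996 / 0.17)² = 621.34.
Rounding up, n = 622 per group.

n = 622 per group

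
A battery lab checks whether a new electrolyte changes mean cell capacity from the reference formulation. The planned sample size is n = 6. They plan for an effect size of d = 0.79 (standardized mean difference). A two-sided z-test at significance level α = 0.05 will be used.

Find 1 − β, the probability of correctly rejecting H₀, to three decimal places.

Noncentrality parameter: λ = d·√n = 0.79 × √6 = 1.9351
Two-sided α = 0.05 → critical value z_{0.025} = 1.960.
Power = Φ(λ − 1.960) + Φ(−λ − 1.960) = Φ(-0.025) + Φ(-3.895) = 0.4901 + 0.0000 = 0.4901.

Power ≈ 0.490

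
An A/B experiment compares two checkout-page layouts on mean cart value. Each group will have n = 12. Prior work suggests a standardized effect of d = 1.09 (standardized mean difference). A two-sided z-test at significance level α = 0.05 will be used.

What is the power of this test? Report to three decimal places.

Power ≈ 0.761

Noncentrality parameter: δ = d·√(n/2) = 1.09 × √(12/2) = 2.6699
Critical value for a two-sided test at α = 0.05: z_{α/2} = 1.960.
Power = Φ(δ − 1.960) + Φ(−δ − 1.960) = Φ(0.710) + Φ(-4.630) = 0.7611 + 0.0000 = 0.7611.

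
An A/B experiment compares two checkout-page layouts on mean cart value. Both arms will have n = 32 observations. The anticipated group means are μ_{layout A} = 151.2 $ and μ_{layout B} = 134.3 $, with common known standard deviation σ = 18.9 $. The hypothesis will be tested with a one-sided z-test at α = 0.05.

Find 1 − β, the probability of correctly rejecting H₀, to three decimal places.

Standardized effect: d = |μ_{layout A} − μ_{layout B}| / σ = |151.2 − 134.3| / 18.9 = 0.8942
Noncentrality parameter: δ = d·√(n/2) = 0.8942 × √(32/2) = 3.5767
One-sided α = 0.05 → critical value z_{0.05} = 1.645.
Power = Φ(δ − 1.645) = Φ(1.932) = 0.9733.

Power ≈ 0.973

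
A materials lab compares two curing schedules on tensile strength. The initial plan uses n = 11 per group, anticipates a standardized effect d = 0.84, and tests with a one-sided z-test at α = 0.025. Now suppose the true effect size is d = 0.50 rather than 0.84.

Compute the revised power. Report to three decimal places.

With d = 0.50: δ = d·√(n/2) = 0.50 × √(11/2) = 1.1726. Critical value z_{0.025} = 1.960.
Revised power = P(Z > 1.960 − δ) = Φ(-0.787) = 0.2155.

Power ≈ 0.216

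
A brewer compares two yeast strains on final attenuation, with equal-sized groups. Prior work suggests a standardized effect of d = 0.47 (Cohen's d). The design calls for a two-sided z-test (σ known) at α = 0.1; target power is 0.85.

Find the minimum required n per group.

n = 66 per group

For power 0.85 need Φ(δ − z_{0.05}) = 0.85, so δ = z_{0.05} + z_{0.15} = 1.645 + 1.036 = 2.681.
(Ignoring the negligible lower-tail rejection probability gives the usual closed-form inversion.)
δ = d·√(n/2) ⇒ n = 2(δ/d)² = 2 × (2.681 / 0.47)² = 65.09.
Rounding up, n = 66 per group.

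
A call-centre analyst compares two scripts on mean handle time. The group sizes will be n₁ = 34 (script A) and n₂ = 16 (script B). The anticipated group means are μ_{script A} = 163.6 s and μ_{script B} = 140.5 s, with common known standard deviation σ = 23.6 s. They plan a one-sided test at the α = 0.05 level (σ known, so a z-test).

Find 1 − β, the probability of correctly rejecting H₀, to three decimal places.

Power ≈ 0.943

Standardized effect: d = |μ_{script A} − μ_{script B}| / σ = |163.6 − 140.5| / 23.6 = 0.9788
Noncentrality parameter: δ = d / √(1/n₁ + 1/n₂) = 0.9788 / √(1/34 + 1/16) = 3.2286
Critical value for a one-sided test at α = 0.05: z_α = 1.645.
Power = Φ(δ − 1.645) = Φ(1.584) = 0.9434.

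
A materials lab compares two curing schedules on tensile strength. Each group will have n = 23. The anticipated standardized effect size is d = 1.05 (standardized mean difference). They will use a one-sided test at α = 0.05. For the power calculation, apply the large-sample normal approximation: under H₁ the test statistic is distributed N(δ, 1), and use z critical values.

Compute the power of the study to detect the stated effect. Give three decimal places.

Power ≈ 0.972

Noncentrality parameter: δ = d·√(n/2) = 1.05 × √(23/2) = 3.5607
One-sided α = 0.05 → critical value z_{0.05} = 1.645.
Power = Φ(δ − 1.645) = Φ(1.916) = 0.9723.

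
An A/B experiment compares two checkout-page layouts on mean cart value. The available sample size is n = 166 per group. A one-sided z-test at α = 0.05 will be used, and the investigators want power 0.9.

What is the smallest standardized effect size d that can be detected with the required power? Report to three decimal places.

d ≈ 0.321

Required noncentrality: δ = z_{0.05} + z_{0.10} = 1.645 + 1.282 = 2.926.
δ = d·√(n/2) ⇒ d = δ/√(n/2) = 2.926/√(166/2) = 0.3212.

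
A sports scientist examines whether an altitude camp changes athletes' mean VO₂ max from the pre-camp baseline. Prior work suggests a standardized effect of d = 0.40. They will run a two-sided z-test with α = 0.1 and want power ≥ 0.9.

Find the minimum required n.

n = 54

Set Φ(δ − 1.645) = 0.9; then δ − 1.645 = Φ⁻¹(0.9) = 1.282, giving δ = 2.926.
(The Φ(−δ − z_{α/2}) term is vanishingly small for δ > 0 and is dropped in the standard sample-size formula.)
δ = d·√n ⇒ n = (δ/d)² = (2.926 / 0.40)² = 53.52.
Round up to the next whole unit.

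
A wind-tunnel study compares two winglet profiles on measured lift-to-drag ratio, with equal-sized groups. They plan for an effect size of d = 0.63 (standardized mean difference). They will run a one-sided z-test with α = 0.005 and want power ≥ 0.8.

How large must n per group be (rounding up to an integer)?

n = 59 per group

For power 0.8 need Φ(δ − z_{0.005}) = 0.8, so δ = z_{0.005} + z_{0.20} = 2.576 + 0.842 = 3.417.
δ = d·√(n/2) ⇒ n = 2(δ/d)² = 2 × (3.417 / 0.63)² = 58.85.
Round up to the next whole unit.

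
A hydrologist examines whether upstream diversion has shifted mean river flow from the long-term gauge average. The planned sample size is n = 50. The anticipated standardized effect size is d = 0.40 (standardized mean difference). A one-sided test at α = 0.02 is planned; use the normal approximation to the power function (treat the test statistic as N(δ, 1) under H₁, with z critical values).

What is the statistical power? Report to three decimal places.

Noncentrality parameter: δ = d·√n = 0.40 × √50 = 2.8284
One-sided α = 0.02 → critical value z_{0.02} = 2.054.
Power = P(Z > 2.054 − δ) = Φ(0.775) = 0.7807.

Power ≈ 0.781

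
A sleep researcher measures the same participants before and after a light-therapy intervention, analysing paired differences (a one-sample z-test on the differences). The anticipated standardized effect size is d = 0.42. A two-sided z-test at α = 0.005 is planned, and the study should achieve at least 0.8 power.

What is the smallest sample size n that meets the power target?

For power 0.8 need Φ(δ − z_{0.0025}) = 0.8, so δ = z_{0.0025} + z_{0.20} = 2.807 + 0.842 = 3.649.
(The Φ(−δ − z_{α/2}) term is vanishingly small for δ > 0 and is dropped in the standard sample-size formula.)
δ = d·√n ⇒ n = (δ/d)² = (3.649 / 0.42)² = 75.47.
Rounding up, n = 76.

n = 76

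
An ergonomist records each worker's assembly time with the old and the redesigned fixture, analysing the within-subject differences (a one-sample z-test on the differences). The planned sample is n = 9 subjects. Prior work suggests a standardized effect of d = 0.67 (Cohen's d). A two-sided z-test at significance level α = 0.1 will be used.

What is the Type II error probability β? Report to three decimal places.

Noncentrality parameter: δ = d·√n = 0.67 × √9 = 2.0100
Critical value for a two-sided test at α = 0.1: z_{α/2} = 1.645.
Power = Φ(δ − 1.645) + Φ(−δ − 1.645) = Φ(0.365) + Φ(-3.655) = 0.6425 + 0.0001 = 0.6426.
Type II error: β = 1 − power = 1 − 0.6426 = 0.3574.

β ≈ 0.357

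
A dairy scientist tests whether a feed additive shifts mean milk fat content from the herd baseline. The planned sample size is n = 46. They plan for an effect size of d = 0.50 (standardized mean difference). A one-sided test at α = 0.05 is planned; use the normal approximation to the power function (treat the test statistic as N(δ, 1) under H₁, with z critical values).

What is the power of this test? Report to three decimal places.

Power ≈ 0.960

Noncentrality parameter: δ = d·√n = 0.50 × √46 = 3.3912
Critical value for a one-sided test at α = 0.05: z_α = 1.645.
Power = P(Z > 1.645 − δ) = Φ(1.746) = 0.9596.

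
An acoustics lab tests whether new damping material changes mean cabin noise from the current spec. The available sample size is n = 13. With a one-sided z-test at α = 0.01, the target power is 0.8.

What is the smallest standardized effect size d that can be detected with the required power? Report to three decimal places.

d ≈ 0.879

Need Φ(δ − 2.326) = 0.8, so δ = 2.326 + 0.842 = 3.168.
δ = d·√n ⇒ d = δ/√n = 3.168/√13 = 0.8786.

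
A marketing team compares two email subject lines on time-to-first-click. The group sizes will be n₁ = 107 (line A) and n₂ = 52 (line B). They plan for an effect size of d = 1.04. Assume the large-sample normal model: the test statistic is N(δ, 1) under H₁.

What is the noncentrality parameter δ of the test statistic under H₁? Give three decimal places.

δ ≈ 6.152

δ = d / √(1/n₁ + 1/n₂) = 1.04 / √(1/107 + 1/52) = 6.1522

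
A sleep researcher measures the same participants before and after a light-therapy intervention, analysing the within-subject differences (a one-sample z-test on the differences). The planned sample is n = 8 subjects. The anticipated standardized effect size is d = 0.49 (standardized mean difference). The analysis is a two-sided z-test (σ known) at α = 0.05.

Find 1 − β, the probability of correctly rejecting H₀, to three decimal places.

Power ≈ 0.283

Noncentrality parameter: δ = d·√n = 0.49 × √8 = 1.3859
Two-sided α = 0.05 → critical value z_{0.025} = 1.960.
Power = Φ(δ − 1.960) + Φ(−δ − 1.960) = Φ(-0.574) + Φ(-3.346) = 0.2830 + 0.0004 = 0.2834.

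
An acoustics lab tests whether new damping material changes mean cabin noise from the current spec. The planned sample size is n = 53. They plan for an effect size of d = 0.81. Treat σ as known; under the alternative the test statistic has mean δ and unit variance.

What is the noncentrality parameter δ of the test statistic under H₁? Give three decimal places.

δ ≈ 5.897

The noncentrality parameter scales effect size by the design's sample-size factor: δ = d·√n = 0.81 × √53 = 5.8969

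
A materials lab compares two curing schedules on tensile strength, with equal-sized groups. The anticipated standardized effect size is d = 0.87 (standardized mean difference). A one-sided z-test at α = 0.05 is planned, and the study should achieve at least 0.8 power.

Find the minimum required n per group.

Set Φ(δ − 1.645) = 0.8; then δ − 1.645 = Φ⁻¹(0.8) = 0.842, giving δ = 2.486.
δ = d·√(n/2) ⇒ n = 2(δ/d)² = 2 × (2.486 / 0.87)² = 16.34.
Rounding up, n = 17 per group.

n = 17 per group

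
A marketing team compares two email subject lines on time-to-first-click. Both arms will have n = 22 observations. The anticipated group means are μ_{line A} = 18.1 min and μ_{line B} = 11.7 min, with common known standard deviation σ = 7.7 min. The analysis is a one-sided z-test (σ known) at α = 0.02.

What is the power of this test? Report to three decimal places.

Power ≈ 0.759

Standardized effect: d = |μ_{line A} − μ_{line B}| / σ = |18.1 − 11.7| / 7.7 = 0.8312
Noncentrality parameter: δ = d·√(n/2) = 0.8312 × √(22/2) = 2.7567
Critical value for a one-sided test at α = 0.02: z_α = 2.054.
Power = Φ(δ − 2.054) = Φ(0.703) = 0.7589.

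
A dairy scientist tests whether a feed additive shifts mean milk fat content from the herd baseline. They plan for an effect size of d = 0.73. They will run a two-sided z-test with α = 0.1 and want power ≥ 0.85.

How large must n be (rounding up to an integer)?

For power 0.85 need Φ(δ − z_{0.05}) = 0.85, so δ = z_{0.05} + z_{0.15} = 1.645 + 1.036 = 2.681.
(The Φ(−δ − z_{α/2}) term is vanishingly small for δ > 0 and is dropped in the standard sample-size formula.)
δ = d·√n ⇒ n = (δ/d)² = (2.681 / 0.73)² = 13.49.
Rounding up, n = 14.

n = 14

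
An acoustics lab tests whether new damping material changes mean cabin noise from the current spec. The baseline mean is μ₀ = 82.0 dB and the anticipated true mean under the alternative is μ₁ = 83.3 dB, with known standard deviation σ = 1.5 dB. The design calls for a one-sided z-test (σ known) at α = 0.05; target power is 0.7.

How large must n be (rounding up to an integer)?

Standardized effect: d = |μ₁ − μ₀| / σ = |83.3 − 82.0| / 1.5 = 0.8667
For power 0.7 need Φ(δ − z_{0.05}) = 0.7, so δ = z_{0.05} + z_{0.30} = 1.645 + 0.524 = 2.169.
δ = d·√n ⇒ n = (δ/d)² = (2.169 / 0.8667)² = 6.26.
Rounding up, n = 7.

n = 7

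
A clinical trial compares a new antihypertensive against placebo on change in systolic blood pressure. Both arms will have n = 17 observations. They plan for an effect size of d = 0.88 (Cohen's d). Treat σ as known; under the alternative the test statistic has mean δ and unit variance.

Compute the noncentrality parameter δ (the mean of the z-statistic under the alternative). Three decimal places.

δ = d·√(n/2) = 0.88 × √(17/2) = 2.5656

δ ≈ 2.566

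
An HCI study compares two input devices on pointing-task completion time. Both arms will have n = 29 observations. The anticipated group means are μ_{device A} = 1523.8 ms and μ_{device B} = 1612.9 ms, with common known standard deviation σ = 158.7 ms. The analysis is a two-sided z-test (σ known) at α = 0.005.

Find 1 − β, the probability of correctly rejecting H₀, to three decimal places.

Standardized effect: d = |μ_{device A} − μ_{device B}| / σ = |1523.8 − 1612.9| / 158.7 = 0.5614
Noncentrality parameter: δ = d·√(n/2) = 0.5614 × √(29/2) = 2.1379
Two-sided α = 0.005 → critical value z_{0.0025} = 2.807.
Power = Φ(δ − 2.807) + Φ(−δ − 2.807) = Φ(-0.669) + Φ(-4.945) = 0.2517 + 0.0000 = 0.2517.

Power ≈ 0.252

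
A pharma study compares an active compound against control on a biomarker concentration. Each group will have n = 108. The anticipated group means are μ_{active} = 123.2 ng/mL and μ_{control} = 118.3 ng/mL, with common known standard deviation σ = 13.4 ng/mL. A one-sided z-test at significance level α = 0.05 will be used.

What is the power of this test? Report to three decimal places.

Power ≈ 0.851

Standardized effect: d = |μ_{active} − μ_{control}| / σ = |123.2 − 118.3| / 13.4 = 0.3657
Noncentrality parameter: λ = d·√(n/2) = 0.3657 × √(108/2) = 2.6871
One-sided α = 0.05 → critical value z_{0.05} = 1.645.
Power = P(Z > 1.645 − λ) = Φ(1.042) = 0.8514.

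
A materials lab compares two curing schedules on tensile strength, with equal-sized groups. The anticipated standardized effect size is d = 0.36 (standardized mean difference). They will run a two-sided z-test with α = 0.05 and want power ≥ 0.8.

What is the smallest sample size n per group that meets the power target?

n = 122 per group

Set Φ(δ − 1.960) = 0.8; then δ − 1.960 = Φ⁻¹(0.8) = 0.842, giving δ = 2.802.
(Ignoring the negligible lower-tail rejection probability gives the usual closed-form inversion.)
δ = d·√(n/2) ⇒ n = 2(δ/d)² = 2 × (2.802 / 0.36)² = 121.12.
Rounding up, n = 122 per group.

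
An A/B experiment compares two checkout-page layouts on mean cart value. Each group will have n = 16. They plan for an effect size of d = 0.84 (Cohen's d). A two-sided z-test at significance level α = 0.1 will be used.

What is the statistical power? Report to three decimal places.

Noncentrality parameter: δ = d·√(n/2) = 0.84 × √(16/2) = 2.3759
Two-sided α = 0.1 → critical value z_{0.05} = 1.645.
Power = Φ(δ − 1.645) + Φ(−δ − 1.645) = Φ(0.731) + Φ(-4.021) = 0.7676 + 0.0000 = 0.7676.

Power ≈ 0.768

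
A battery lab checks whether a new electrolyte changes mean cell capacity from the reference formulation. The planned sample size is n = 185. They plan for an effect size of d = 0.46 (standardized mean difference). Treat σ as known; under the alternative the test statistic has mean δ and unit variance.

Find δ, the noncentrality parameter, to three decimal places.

The noncentrality parameter scales effect size by the design's sample-size factor: δ = d·√n = 0.46 × √185 = 6.2567

δ ≈ 6.257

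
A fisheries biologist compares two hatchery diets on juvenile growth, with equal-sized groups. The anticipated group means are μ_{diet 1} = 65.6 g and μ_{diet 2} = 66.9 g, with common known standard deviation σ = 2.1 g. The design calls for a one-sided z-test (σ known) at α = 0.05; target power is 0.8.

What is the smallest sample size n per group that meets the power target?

Standardized effect: d = |μ_{diet 1} − μ_{diet 2}| / σ = |65.6 − 66.9| / 2.1 = 0.6190
Set Φ(δ − 1.645) = 0.8; then δ − 1.645 = Φ⁻¹(0.8) = 0.842, giving δ = 2.486.
δ = d·√(n/2) ⇒ n = 2(δ/d)² = 2 × (2.486 / 0.6190)² = 32.27.
Rounding up, n = 33 per group.

n = 33 per group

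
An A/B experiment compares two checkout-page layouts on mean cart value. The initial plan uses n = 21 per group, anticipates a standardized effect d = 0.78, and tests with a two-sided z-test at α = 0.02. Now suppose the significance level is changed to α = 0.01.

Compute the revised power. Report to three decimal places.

Power ≈ 0.481

δ = d·√(n/2) = 0.78 × √(21/2) = 2.5275 (unchanged). New critical value: z_{0.005} = 2.576.
Revised power = Φ(δ − 2.576) + Φ(−δ − 2.576) = Φ(-0.048) + Φ(-5.103) = 0.4807 + 0.0000 = 0.4807.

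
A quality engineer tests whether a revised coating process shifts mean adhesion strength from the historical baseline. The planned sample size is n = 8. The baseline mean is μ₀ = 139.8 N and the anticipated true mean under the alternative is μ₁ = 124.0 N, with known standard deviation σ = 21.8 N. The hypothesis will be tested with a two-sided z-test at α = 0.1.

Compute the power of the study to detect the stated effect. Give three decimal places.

Standardized effect: d = |μ₁ − μ₀| / σ = |124.0 − 139.8| / 21.8 = 0.7248
Noncentrality parameter: δ = d·√n = 0.7248 × √8 = 2.0500
Critical value for a two-sided test at α = 0.1: z_{α/2} = 1.645.
Power = Φ(δ − 1.645) + Φ(−δ − 1.645) = Φ(0.405) + Φ(-3.695) = 0.6573 + 0.0001 = 0.6574.

Power ≈ 0.657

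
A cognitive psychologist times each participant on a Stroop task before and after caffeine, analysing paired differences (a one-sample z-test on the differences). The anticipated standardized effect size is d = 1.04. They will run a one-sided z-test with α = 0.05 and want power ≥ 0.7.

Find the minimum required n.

Set Φ(δ − 1.645) = 0.7; then δ − 1.645 = Φ⁻¹(0.7) = 0.524, giving δ = 2.169.
δ = d·√n ⇒ n = (δ/d)² = (2.169 / 1.04)² = 4.35.
Rounding up, n = 5.

n = 5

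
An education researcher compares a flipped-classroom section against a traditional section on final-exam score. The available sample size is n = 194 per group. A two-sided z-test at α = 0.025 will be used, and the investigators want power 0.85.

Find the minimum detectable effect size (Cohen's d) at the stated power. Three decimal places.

Required noncentrality: δ = z_{0.0125} + z_{0.15} = 2.241 + 1.036 = 3.278.
(Lower-tail contribution to power is negligible for δ > 0.)
δ = d·√(n/2) ⇒ d = δ/√(n/2) = 3.278/√(194/2) = 0.3328.

d ≈ 0.333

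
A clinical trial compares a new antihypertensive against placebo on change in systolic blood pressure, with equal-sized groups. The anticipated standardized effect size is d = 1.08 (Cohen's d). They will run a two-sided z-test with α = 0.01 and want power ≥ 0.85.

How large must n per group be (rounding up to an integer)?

n = 23 per group

Set Φ(δ − 2.576) = 0.85; then δ − 2.576 = Φ⁻¹(0.85) = 1.036, giving δ = 3.612.
(For δ > 0 the lower-tail rejection region contributes negligibly to power, so the one-term inversion is standard.)
δ = d·√(n/2) ⇒ n = 2(δ/d)² = 2 × (3.612 / 1.08)² = 22.37.
Rounding up, n = 23 per group.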